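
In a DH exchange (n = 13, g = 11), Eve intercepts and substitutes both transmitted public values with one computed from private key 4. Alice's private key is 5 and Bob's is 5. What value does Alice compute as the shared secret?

9

Alice receives Eve's public value M = 11^4 mod 13 instead of the honest one.
11^1 ≡ 11 (mod 13)
11^2 = (11^1)^2 ≡ 11^2 = 121 ≡ 4 (mod 13)
11^4 = (11^2)^2 ≡ 4^2 = 16 ≡ 3 (mod 13)
So M = 3. Alice computes K = M^5 mod 13.
3^1 ≡ 3 (mod 13)
3^2 = (3^1)^2 ≡ 3^2 = 9 ≡ 9 (mod 13)
3^4 = (3^2)^2 ≡ 9^2 = 81 ≡ 3 (mod 13)
3^5 = 3^4 · 3^1 ≡ 3 · 3 ≡ 9 (mod 13).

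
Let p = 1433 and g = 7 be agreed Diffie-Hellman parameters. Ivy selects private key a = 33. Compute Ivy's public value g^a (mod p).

Public value = 7^33 (mod 1433).
7^1 ≡ 7 (mod 1433)
7^2 = (7^1)^2 ≡ 7^2 = 49 ≡ 49 (mod 1433)
7^4 = (7^2)^2 ≡ 49^2 = 2401 ≡ 968 (mod 1433)
7^8 = (7^4)^2 ≡ 968^2 = 937024 ≡ 1275 (mod 1433)
7^16 = (7^8)^2 ≡ 1275^2 = 1625625 ≡ 603 (mod 1433)
7^32 = (7^16)^2 ≡ 603^2 = 363609 ≡ 1060 (mod 1433)
7^33 = 7^32 · 7^1 ≡ 1060 · 7 ≡ 255 (mod 1433).

255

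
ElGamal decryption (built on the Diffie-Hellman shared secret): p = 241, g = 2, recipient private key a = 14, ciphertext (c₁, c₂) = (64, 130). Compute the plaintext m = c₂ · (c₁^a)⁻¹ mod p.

Shared mask s = c₁^a mod p = 64^14 mod 241.
64^1 ≡ 64 (mod 241)
64^2 = (64^1)^2 ≡ 64^2 = 4096 ≡ 240 (mod 241)
64^4 = (64^2)^2 ≡ 240^2 = 57600 ≡ 1 (mod 241)
64^8 = (64^4)^2 ≡ 1^2 = 1 ≡ 1 (mod 241)
64^14 = 64^8 · 64^4 · 64^2 ≡ 1 · 1 · 240 ≡ 240 (mod 241).
So s = 240; s⁻¹ ≡ 240 (mod 241).
m = c₂ · s⁻¹ mod 241 = 130 · 240 mod 241 = 111.

111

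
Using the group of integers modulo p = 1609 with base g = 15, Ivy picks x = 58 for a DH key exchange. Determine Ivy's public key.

Public value = 15^58 mod 1609.
15^1 ≡ 15 (mod 1609)
15^2 = (15^1)^2 ≡ 15^2 = 225 ≡ 225 (mod 1609)
15^4 = (15^2)^2 ≡ 225^2 = 50625 ≡ 746 (mod 1609)
15^8 = (15^4)^2 ≡ 746^2 = 556516 ≡ 1411 (mod 1609)
15^16 = (15^8)^2 ≡ 1411^2 = 1990921 ≡ 588 (mod 1609)
15^32 = (15^16)^2 ≡ 588^2 = 345744 ≡ 1418 (mod 1609)
15^58 = 15^32 · 15^16 · 15^8 · 15^2 ≡ 1418 · 588 · 1411 · 225 ≡ 744 (mod 1609).

744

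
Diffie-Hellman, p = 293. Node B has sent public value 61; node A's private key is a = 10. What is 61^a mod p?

229

Shared key K = 61^10 mod 293.
61^1 ≡ 61 (mod 293)
61^2 = (61^1)^2 ≡ 61^2 = 3721 ≡ 205 (mod 293)
61^4 = (61^2)^2 ≡ 205^2 = 42025 ≡ 126 (mod 293)
61^8 = (61^4)^2 ≡ 126^2 = 15876 ≡ 54 (mod 293)
61^10 = 61^8 · 61^2 ≡ 54 · 205 ≡ 229 (mod 293).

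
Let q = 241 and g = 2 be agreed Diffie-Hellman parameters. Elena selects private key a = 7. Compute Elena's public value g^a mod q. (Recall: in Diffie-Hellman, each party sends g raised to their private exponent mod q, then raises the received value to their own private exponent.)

128

Public value = 2^7 mod 241.
2^1 ≡ 2 (mod 241)
2^2 = (2^1)^2 ≡ 2^2 = 4 ≡ 4 (mod 241)
2^4 = (2^2)^2 ≡ 4^2 = 16 ≡ 16 (mod 241)
2^7 = 2^4 · 2^2 · 2^1 ≡ 16 · 4 · 2 ≡ 128 (mod 241).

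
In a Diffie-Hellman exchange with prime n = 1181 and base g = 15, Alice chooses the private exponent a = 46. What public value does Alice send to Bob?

Public value = 15^46 mod 1181.
15^1 ≡ 15 (mod 1181)
15^2 = (15^1)^2 ≡ 15^2 = 225 ≡ 225 (mod 1181)
15^4 = (15^2)^2 ≡ 225^2 = 50625 ≡ 1023 (mod 1181)
15^8 = (15^4)^2 ≡ 1023^2 = 1046529 ≡ 163 (mod 1181)
15^16 = (15^8)^2 ≡ 163^2 = 26569 ≡ 587 (mod 1181)
15^32 = (15^16)^2 ≡ 587^2 = 344569 ≡ 898 (mod 1181)
15^46 = 15^32 · 15^8 · 15^4 · 15^2 ≡ 898 · 163 · 1023 · 225 ≡ 133 (mod 1181).

133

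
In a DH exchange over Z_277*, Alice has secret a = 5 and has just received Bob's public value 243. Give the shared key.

55

Shared key K = 243^5 mod 277.
243^1 ≡ 243 (mod 277)
243^2 = (243^1)^2 ≡ 243^2 = 59049 ≡ 48 (mod 277)
243^4 = (243^2)^2 ≡ 48^2 = 2304 ≡ 88 (mod 277)
243^5 = 243^4 · 243^1 ≡ 88 · 243 ≡ 55 (mod 277).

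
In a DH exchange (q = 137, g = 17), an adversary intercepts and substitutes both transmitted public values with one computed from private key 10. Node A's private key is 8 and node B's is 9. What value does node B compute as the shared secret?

Node B receives an adversary's public value M = 17^10 mod 137 instead of the honest one.
17^1 ≡ 17 (mod 137)
17^2 = (17^1)^2 ≡ 17^2 = 289 ≡ 15 (mod 137)
17^4 = (17^2)^2 ≡ 15^2 = 225 ≡ 88 (mod 137)
17^8 = (17^4)^2 ≡ 88^2 = 7744 ≡ 72 (mod 137)
17^10 = 17^8 · 17^2 ≡ 72 · 15 ≡ 121 (mod 137).
So M = 121. Node B computes K = M^9 mod 137.
121^1 ≡ 121 (mod 137)
121^2 = (121^1)^2 ≡ 121^2 = 14641 ≡ 119 (mod 137)
121^4 = (121^2)^2 ≡ 119^2 = 14161 ≡ 50 (mod 137)
121^8 = (121^4)^2 ≡ 50^2 = 2500 ≡ 34 (mod 137)
121^9 = 121^8 · 121^1 ≡ 34 · 121 ≡ 4 (mod 137).

4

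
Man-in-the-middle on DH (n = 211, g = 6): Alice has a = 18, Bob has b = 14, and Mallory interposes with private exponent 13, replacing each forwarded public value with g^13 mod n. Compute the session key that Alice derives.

64

Alice receives Mallory's public value M = 6^13 mod 211 instead of the honest one.
6^1 ≡ 6 (mod 211)
6^2 = (6^1)^2 ≡ 6^2 = 36 ≡ 36 (mod 211)
6^4 = (6^2)^2 ≡ 36^2 = 1296 ≡ 30 (mod 211)
6^8 = (6^4)^2 ≡ 30^2 = 900 ≡ 56 (mod 211)
6^13 = 6^8 · 6^4 · 6^1 ≡ 56 · 30 · 6 ≡ 163 (mod 211).
So M = 163. Alice computes K = M^18 mod 211.
163^1 ≡ 163 (mod 211)
163^2 = (163^1)^2 ≡ 163^2 = 26569 ≡ 194 (mod 211)
163^4 = (163^2)^2 ≡ 194^2 = 37636 ≡ 78 (mod 211)
163^8 = (163^4)^2 ≡ 78^2 = 6084 ≡ 176 (mod 211)
163^16 = (163^8)^2 ≡ 176^2 = 30976 ≡ 170 (mod 211)
163^18 = 163^16 · 163^2 ≡ 170 · 194 ≡ 64 (mod 211).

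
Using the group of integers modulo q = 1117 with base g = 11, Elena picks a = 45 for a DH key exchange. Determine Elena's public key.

903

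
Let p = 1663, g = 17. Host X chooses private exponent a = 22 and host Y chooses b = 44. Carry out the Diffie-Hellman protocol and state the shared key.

Host Y sends B = g^b mod p = 17^44 mod 1663.
17^1 ≡ 17 (mod 1663)
17^2 = (17^1)^2 ≡ 17^2 = 289 ≡ 289 (mod 1663)
17^4 = (17^2)^2 ≡ 289^2 = 83521 ≡ 371 (mod 1663)
17^8 = (17^4)^2 ≡ 371^2 = 137641 ≡ 1275 (mod 1663)
17^16 = (17^8)^2 ≡ 1275^2 = 1625625 ≡ 874 (mod 1663)
17^32 = (17^16)^2 ≡ 874^2 = 763876 ≡ 559 (mod 1663)
17^44 = 17^32 · 17^8 · 17^4 ≡ 559 · 1275 · 371 ≡ 649 (mod 1663).
So B = 649. Host X then computes K = B^a mod p = 649^22 mod 1663.
649^1 ≡ 649 (mod 1663)
649^2 = (649^1)^2 ≡ 649^2 = 421201 ≡ 462 (mod 1663)
649^4 = (649^2)^2 ≡ 462^2 = 213444 ≡ 580 (mod 1663)
649^8 = (649^4)^2 ≡ 580^2 = 336400 ≡ 474 (mod 1663)
649^16 = (649^8)^2 ≡ 474^2 = 224676 ≡ 171 (mod 1663)
649^22 = 649^16 · 649^4 · 649^2 ≡ 171 · 580 · 462 ≡ 521 (mod 1663).

521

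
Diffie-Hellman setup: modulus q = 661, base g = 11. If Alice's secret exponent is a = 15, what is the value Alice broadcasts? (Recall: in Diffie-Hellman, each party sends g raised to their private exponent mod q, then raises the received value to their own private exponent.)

Public value = 11^15 (mod 661).
11^1 ≡ 11 (mod 661)
11^2 = (11^1)^2 ≡ 11^2 = 121 ≡ 121 (mod 661)
11^4 = (11^2)^2 ≡ 121^2 = 14641 ≡ 99 (mod 661)
11^8 = (11^4)^2 ≡ 99^2 = 9801 ≡ 547 (mod 661)
11^15 = 11^8 · 11^4 · 11^2 · 11^1 ≡ 547 · 99 · 121 · 11 ≡ 220 (mod 661).

220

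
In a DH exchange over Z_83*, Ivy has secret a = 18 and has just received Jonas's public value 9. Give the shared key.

69

Shared key K = 9^18 mod 83.
9^1 ≡ 9 (mod 83)
9^2 = (9^1)^2 ≡ 9^2 = 81 ≡ 81 (mod 83)
9^4 = (9^2)^2 ≡ 81^2 = 6561 ≡ 4 (mod 83)
9^8 = (9^4)^2 ≡ 4^2 = 16 ≡ 16 (mod 83)
9^16 = (9^8)^2 ≡ 16^2 = 256 ≡ 7 (mod 83)
9^18 = 9^16 · 9^2 ≡ 7 · 81 ≡ 69 (mod 83).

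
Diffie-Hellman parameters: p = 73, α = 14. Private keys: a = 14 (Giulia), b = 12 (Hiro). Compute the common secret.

64

Giulia sends A = α^a mod p = 14^14 mod 73.
14^1 ≡ 14 (mod 73)
14^2 = (14^1)^2 ≡ 14^2 = 196 ≡ 50 (mod 73)
14^4 = (14^2)^2 ≡ 50^2 = 2500 ≡ 18 (mod 73)
14^8 = (14^4)^2 ≡ 18^2 = 324 ≡ 32 (mod 73)
14^14 = 14^8 · 14^4 · 14^2 ≡ 32 · 18 · 50 ≡ 38 (mod 73).
So A = 38. Hiro then computes K = A^b mod p = 38^12 mod 73.
38^1 ≡ 38 (mod 73)
38^2 = (38^1)^2 ≡ 38^2 = 1444 ≡ 57 (mod 73)
38^4 = (38^2)^2 ≡ 57^2 = 3249 ≡ 37 (mod 73)
38^8 = (38^4)^2 ≡ 37^2 = 1369 ≡ 55 (mod 73)
38^12 = 38^8 · 38^4 ≡ 55 · 37 ≡ 64 (mod 73).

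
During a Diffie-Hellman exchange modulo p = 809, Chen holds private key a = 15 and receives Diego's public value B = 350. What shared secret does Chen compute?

230

Shared key K = 350^15 mod 809.
350^1 ≡ 350 (mod 809)
350^2 = (350^1)^2 ≡ 350^2 = 122500 ≡ 341 (mod 809)
350^4 = (350^2)^2 ≡ 341^2 = 116281 ≡ 594 (mod 809)
350^8 = (350^4)^2 ≡ 594^2 = 352836 ≡ 112 (mod 809)
350^15 = 350^8 · 350^4 · 350^2 · 350^1 ≡ 112 · 594 · 341 · 350 ≡ 230 (mod 809).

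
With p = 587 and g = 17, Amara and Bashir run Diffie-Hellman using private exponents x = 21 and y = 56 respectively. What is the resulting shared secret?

Bashir sends B = g^y mod p = 17^56 mod 587.
17^1 ≡ 17 (mod 587)
17^2 = (17^1)^2 ≡ 17^2 = 289 ≡ 289 (mod 587)
17^4 = (17^2)^2 ≡ 289^2 = 83521 ≡ 167 (mod 587)
17^8 = (17^4)^2 ≡ 167^2 = 27889 ≡ 300 (mod 587)
17^16 = (17^8)^2 ≡ 300^2 = 90000 ≡ 189 (mod 587)
17^32 = (17^16)^2 ≡ 189^2 = 35721 ≡ 501 (mod 587)
17^56 = 17^32 · 17^16 · 17^8 ≡ 501 · 189 · 300 ≡ 9 (mod 587).
So B = 9. Amara then computes K = B^x mod p = 9^21 mod 587.
9^1 ≡ 9 (mod 587)
9^2 = (9^1)^2 ≡ 9^2 = 81 ≡ 81 (mod 587)
9^4 = (9^2)^2 ≡ 81^2 = 6561 ≡ 104 (mod 587)
9^8 = (9^4)^2 ≡ 104^2 = 10816 ≡ 250 (mod 587)
9^16 = (9^8)^2 ≡ 250^2 = 62500 ≡ 278 (mod 587)
9^21 = 9^16 · 9^4 · 9^1 ≡ 278 · 104 · 9 ≡ 167 (mod 587).

167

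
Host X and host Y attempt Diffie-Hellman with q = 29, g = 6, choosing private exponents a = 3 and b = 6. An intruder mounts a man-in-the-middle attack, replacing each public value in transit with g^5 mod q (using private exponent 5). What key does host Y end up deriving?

Host Y receives an intruder's public value M = 6^5 mod 29 instead of the honest one.
6^1 ≡ 6 (mod 29)
6^2 = (6^1)^2 ≡ 6^2 = 36 ≡ 7 (mod 29)
6^4 = (6^2)^2 ≡ 7^2 = 49 ≡ 20 (mod 29)
6^5 = 6^4 · 6^1 ≡ 20 · 6 ≡ 4 (mod 29).
So M = 4. Host Y computes K = M^6 mod 29.
4^1 ≡ 4 (mod 29)
4^2 = (4^1)^2 ≡ 4^2 = 16 ≡ 16 (mod 29)
4^4 = (4^2)^2 ≡ 16^2 = 256 ≡ 24 (mod 29)
4^6 = 4^4 · 4^2 ≡ 24 · 16 ≡ 7 (mod 29).

7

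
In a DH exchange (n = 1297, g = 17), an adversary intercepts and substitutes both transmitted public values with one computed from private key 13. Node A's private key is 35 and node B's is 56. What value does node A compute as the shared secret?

Node A receives an adversary's public value M = 17^13 mod 1297 instead of the honest one.
17^1 ≡ 17 (mod 1297)
17^2 = (17^1)^2 ≡ 17^2 = 289 ≡ 289 (mod 1297)
17^4 = (17^2)^2 ≡ 289^2 = 83521 ≡ 513 (mod 1297)
17^8 = (17^4)^2 ≡ 513^2 = 263169 ≡ 1175 (mod 1297)
17^13 = 17^8 · 17^4 · 17^1 ≡ 1175 · 513 · 17 ≡ 875 (mod 1297).
So M = 875. Node A computes K = M^35 mod 1297.
875^1 ≡ 875 (mod 1297)
875^2 = (875^1)^2 ≡ 875^2 = 765625 ≡ 395 (mod 1297)
875^4 = (875^2)^2 ≡ 395^2 = 156025 ≡ 385 (mod 1297)
875^8 = (875^4)^2 ≡ 385^2 = 148225 ≡ 367 (mod 1297)
875^16 = (875^8)^2 ≡ 367^2 = 134689 ≡ 1098 (mod 1297)
875^32 = (875^16)^2 ≡ 1098^2 = 1205604 ≡ 691 (mod 1297)
875^35 = 875^32 · 875^2 · 875^1 ≡ 691 · 395 · 875 ≡ 1186 (mod 1297).

1186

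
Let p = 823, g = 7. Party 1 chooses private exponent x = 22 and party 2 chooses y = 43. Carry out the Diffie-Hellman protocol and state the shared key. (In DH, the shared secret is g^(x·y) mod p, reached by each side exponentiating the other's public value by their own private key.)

Party 2 sends B = g^y mod p = 7^43 mod 823.
7^1 ≡ 7 (mod 823)
7^2 = (7^1)^2 ≡ 7^2 = 49 ≡ 49 (mod 823)
7^4 = (7^2)^2 ≡ 49^2 = 2401 ≡ 755 (mod 823)
7^8 = (7^4)^2 ≡ 755^2 = 570025 ≡ 509 (mod 823)
7^16 = (7^8)^2 ≡ 509^2 = 259081 ≡ 659 (mod 823)
7^32 = (7^16)^2 ≡ 659^2 = 434281 ≡ 560 (mod 823)
7^43 = 7^32 · 7^8 · 7^2 · 7^1 ≡ 560 · 509 · 49 · 7 ≡ 435 (mod 823).
So B = 435. Party 1 then computes K = B^x mod p = 435^22 mod 823.
435^1 ≡ 435 (mod 823)
435^2 = (435^1)^2 ≡ 435^2 = 189225 ≡ 758 (mod 823)
435^4 = (435^2)^2 ≡ 758^2 = 574564 ≡ 110 (mod 823)
435^8 = (435^4)^2 ≡ 110^2 = 12100 ≡ 578 (mod 823)
435^16 = (435^8)^2 ≡ 578^2 = 334084 ≡ 769 (mod 823)
435^22 = 435^16 · 435^4 · 435^2 ≡ 769 · 110 · 758 ≡ 113 (mod 823).

113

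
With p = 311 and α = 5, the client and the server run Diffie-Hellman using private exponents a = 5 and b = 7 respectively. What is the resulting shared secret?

18

The client sends A = α^a mod p = 5^5 mod 311.
5^1 ≡ 5 (mod 311)
5^2 = (5^1)^2 ≡ 5^2 = 25 ≡ 25 (mod 311)
5^4 = (5^2)^2 ≡ 25^2 = 625 ≡ 3 (mod 311)
5^5 = 5^4 · 5^1 ≡ 3 · 5 ≡ 15 (mod 311).
So A = 15. The server then computes K = A^b mod p = 15^7 mod 311.
15^1 ≡ 15 (mod 311)
15^2 = (15^1)^2 ≡ 15^2 = 225 ≡ 225 (mod 311)
15^4 = (15^2)^2 ≡ 225^2 = 50625 ≡ 243 (mod 311)
15^7 = 15^4 · 15^2 · 15^1 ≡ 243 · 225 · 15 ≡ 18 (mod 311).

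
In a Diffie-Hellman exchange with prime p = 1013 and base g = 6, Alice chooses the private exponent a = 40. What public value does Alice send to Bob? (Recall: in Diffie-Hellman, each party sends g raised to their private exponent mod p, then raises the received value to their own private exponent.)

Public value = 6^40 (mod 1013).
6^1 ≡ 6 (mod 1013)
6^2 = (6^1)^2 ≡ 6^2 = 36 ≡ 36 (mod 1013)
6^4 = (6^2)^2 ≡ 36^2 = 1296 ≡ 283 (mod 1013)
6^8 = (6^4)^2 ≡ 283^2 = 80089 ≡ 62 (mod 1013)
6^16 = (6^8)^2 ≡ 62^2 = 3844 ≡ 805 (mod 1013)
6^32 = (6^16)^2 ≡ 805^2 = 648025 ≡ 718 (mod 1013)
6^40 = 6^32 · 6^8 ≡ 718 · 62 ≡ 957 (mod 1013).

957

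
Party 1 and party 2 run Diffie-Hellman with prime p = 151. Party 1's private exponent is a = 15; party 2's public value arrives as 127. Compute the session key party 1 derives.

Shared key K = 127^15 mod 151.
127^1 ≡ 127 (mod 151)
127^2 = (127^1)^2 ≡ 127^2 = 16129 ≡ 123 (mod 151)
127^4 = (127^2)^2 ≡ 123^2 = 15129 ≡ 29 (mod 151)
127^8 = (127^4)^2 ≡ 29^2 = 841 ≡ 86 (mod 151)
127^15 = 127^8 · 127^4 · 127^2 · 127^1 ≡ 86 · 29 · 123 · 127 ≡ 19 (mod 151).

19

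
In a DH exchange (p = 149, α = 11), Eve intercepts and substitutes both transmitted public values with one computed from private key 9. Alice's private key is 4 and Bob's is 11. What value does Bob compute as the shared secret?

Bob receives Eve's public value M = 11^9 mod 149 instead of the honest one.
11^1 ≡ 11 (mod 149)
11^2 = (11^1)^2 ≡ 11^2 = 121 ≡ 121 (mod 149)
11^4 = (11^2)^2 ≡ 121^2 = 14641 ≡ 39 (mod 149)
11^8 = (11^4)^2 ≡ 39^2 = 1521 ≡ 31 (mod 149)
11^9 = 11^8 · 11^1 ≡ 31 · 11 ≡ 43 (mod 149).
So M = 43. Bob computes K = M^11 mod 149.
43^1 ≡ 43 (mod 149)
43^2 = (43^1)^2 ≡ 43^2 = 1849 ≡ 61 (mod 149)
43^4 = (43^2)^2 ≡ 61^2 = 3721 ≡ 145 (mod 149)
43^8 = (43^4)^2 ≡ 145^2 = 21025 ≡ 16 (mod 149)
43^11 = 43^8 · 43^2 · 43^1 ≡ 16 · 61 · 43 ≡ 99 (mod 149).

99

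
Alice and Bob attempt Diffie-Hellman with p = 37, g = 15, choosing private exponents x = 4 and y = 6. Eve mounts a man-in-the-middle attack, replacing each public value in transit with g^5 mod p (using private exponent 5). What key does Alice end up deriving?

Alice receives Eve's public value M = 15^5 mod 37 instead of the honest one.
15^1 ≡ 15 (mod 37)
15^2 = (15^1)^2 ≡ 15^2 = 225 ≡ 3 (mod 37)
15^4 = (15^2)^2 ≡ 3^2 = 9 ≡ 9 (mod 37)
15^5 = 15^4 · 15^1 ≡ 9 · 15 ≡ 24 (mod 37).
So M = 24. Alice computes K = M^4 mod 37.
24^1 ≡ 24 (mod 37)
24^2 = (24^1)^2 ≡ 24^2 = 576 ≡ 21 (mod 37)
24^4 = (24^2)^2 ≡ 21^2 = 441 ≡ 34 (mod 37)

34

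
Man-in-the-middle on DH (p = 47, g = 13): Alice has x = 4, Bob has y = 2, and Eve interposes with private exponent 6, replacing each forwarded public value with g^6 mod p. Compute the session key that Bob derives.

9

Bob receives Eve's public value M = 13^6 mod 47 instead of the honest one.
13^1 ≡ 13 (mod 47)
13^2 = (13^1)^2 ≡ 13^2 = 169 ≡ 28 (mod 47)
13^4 = (13^2)^2 ≡ 28^2 = 784 ≡ 32 (mod 47)
13^6 = 13^4 · 13^2 ≡ 32 · 28 ≡ 3 (mod 47).
So M = 3. Bob computes K = M^2 mod 47.
3^1 ≡ 3 (mod 47)
3^2 = (3^1)^2 ≡ 3^2 = 9 ≡ 9 (mod 47)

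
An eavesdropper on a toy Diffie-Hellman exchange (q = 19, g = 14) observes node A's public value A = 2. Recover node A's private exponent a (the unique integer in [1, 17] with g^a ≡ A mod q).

13

Try successive powers of 14 modulo 19:
14^1 ≡ 14
14^2 ≡ 6
14^3 ≡ 8
14^4 ≡ 17
14^5 ≡ 10
14^6 ≡ 7
14^7 ≡ 3
14^8 ≡ 4
14^9 ≡ 18
14^10 ≡ 5
14^11 ≡ 13
14^12 ≡ 11
14^13 ≡ 2
Found: a = 13.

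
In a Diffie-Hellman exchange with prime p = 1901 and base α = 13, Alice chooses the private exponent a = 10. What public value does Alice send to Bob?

216

Public value = 13^10 (mod 1901).
13^1 ≡ 13 (mod 1901)
13^2 = (13^1)^2 ≡ 13^2 = 169 ≡ 169 (mod 1901)
13^4 = (13^2)^2 ≡ 169^2 = 28561 ≡ 46 (mod 1901)
13^8 = (13^4)^2 ≡ 46^2 = 2116 ≡ 215 (mod 1901)
13^10 = 13^8 · 13^2 ≡ 215 · 169 ≡ 216 (mod 1901).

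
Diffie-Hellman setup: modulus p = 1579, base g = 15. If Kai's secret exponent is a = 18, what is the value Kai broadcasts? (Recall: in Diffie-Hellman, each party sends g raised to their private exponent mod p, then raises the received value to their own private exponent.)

Public value = 15^18 mod 1579.
15^1 ≡ 15 (mod 1579)
15^2 = (15^1)^2 ≡ 15^2 = 225 ≡ 225 (mod 1579)
15^4 = (15^2)^2 ≡ 225^2 = 50625 ≡ 97 (mod 1579)
15^8 = (15^4)^2 ≡ 97^2 = 9409 ≡ 1514 (mod 1579)
15^16 = (15^8)^2 ≡ 1514^2 = 2292196 ≡ 1067 (mod 1579)
15^18 = 15^16 · 15^2 ≡ 1067 · 225 ≡ 67 (mod 1579).

67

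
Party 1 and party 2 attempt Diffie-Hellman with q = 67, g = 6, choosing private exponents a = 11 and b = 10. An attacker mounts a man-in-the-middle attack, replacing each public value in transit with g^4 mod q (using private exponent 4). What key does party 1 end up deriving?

29

Party 1 receives an attacker's public value M = 6^4 mod 67 instead of the honest one.
6^1 ≡ 6 (mod 67)
6^2 = (6^1)^2 ≡ 6^2 = 36 ≡ 36 (mod 67)
6^4 = (6^2)^2 ≡ 36^2 = 1296 ≡ 23 (mod 67)
So M = 23. Party 1 computes K = M^11 mod 67.
23^1 ≡ 23 (mod 67)
23^2 = (23^1)^2 ≡ 23^2 = 529 ≡ 60 (mod 67)
23^4 = (23^2)^2 ≡ 60^2 = 3600 ≡ 49 (mod 67)
23^8 = (23^4)^2 ≡ 49^2 = 2401 ≡ 56 (mod 67)
23^11 = 23^8 · 23^2 · 23^1 ≡ 56 · 60 · 23 ≡ 29 (mod 67).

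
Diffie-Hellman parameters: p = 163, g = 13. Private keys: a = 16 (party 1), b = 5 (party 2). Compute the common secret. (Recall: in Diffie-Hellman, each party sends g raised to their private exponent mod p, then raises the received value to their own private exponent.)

25

Party 1 sends A = g^a mod p = 13^16 mod 163.
13^1 ≡ 13 (mod 163)
13^2 = (13^1)^2 ≡ 13^2 = 169 ≡ 6 (mod 163)
13^4 = (13^2)^2 ≡ 6^2 = 36 ≡ 36 (mod 163)
13^8 = (13^4)^2 ≡ 36^2 = 1296 ≡ 155 (mod 163)
13^16 = (13^8)^2 ≡ 155^2 = 24025 ≡ 64 (mod 163)
So A = 64. Party 2 then computes K = A^b mod p = 64^5 mod 163.
64^1 ≡ 64 (mod 163)
64^2 = (64^1)^2 ≡ 64^2 = 4096 ≡ 21 (mod 163)
64^4 = (64^2)^2 ≡ 21^2 = 441 ≡ 115 (mod 163)
64^5 = 64^4 · 64^1 ≡ 115 · 64 ≡ 25 (mod 163).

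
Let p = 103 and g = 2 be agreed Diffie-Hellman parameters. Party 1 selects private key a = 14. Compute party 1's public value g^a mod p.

7

Public value = 2^14 mod 103.
2^1 ≡ 2 (mod 103)
2^2 = (2^1)^2 ≡ 2^2 = 4 ≡ 4 (mod 103)
2^4 = (2^2)^2 ≡ 4^2 = 16 ≡ 16 (mod 103)
2^8 = (2^4)^2 ≡ 16^2 = 256 ≡ 50 (mod 103)
2^14 = 2^8 · 2^4 · 2^2 ≡ 50 · 16 · 4 ≡ 7 (mod 103).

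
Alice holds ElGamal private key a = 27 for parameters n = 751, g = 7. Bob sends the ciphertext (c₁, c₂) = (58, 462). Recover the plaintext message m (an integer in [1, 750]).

298

Shared mask s = c₁^a mod n = 58^27 mod 751.
58^1 ≡ 58 (mod 751)
58^2 = (58^1)^2 ≡ 58^2 = 3364 ≡ 360 (mod 751)
58^4 = (58^2)^2 ≡ 360^2 = 129600 ≡ 428 (mod 751)
58^8 = (58^4)^2 ≡ 428^2 = 183184 ≡ 691 (mod 751)
58^16 = (58^8)^2 ≡ 691^2 = 477481 ≡ 596 (mod 751)
58^27 = 58^16 · 58^8 · 58^2 · 58^1 ≡ 596 · 691 · 360 · 58 ≡ 183 (mod 751).
So s = 183; s⁻¹ ≡ 316 (mod 751).
m = c₂ · s⁻¹ mod 751 = 462 · 316 mod 751 = 298.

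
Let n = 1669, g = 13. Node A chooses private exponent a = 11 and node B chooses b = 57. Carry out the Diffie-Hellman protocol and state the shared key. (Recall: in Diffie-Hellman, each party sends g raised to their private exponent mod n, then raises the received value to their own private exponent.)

133

Node B sends B = g^b mod n = 13^57 mod 1669.
13^1 ≡ 13 (mod 1669)
13^2 = (13^1)^2 ≡ 13^2 = 169 ≡ 169 (mod 1669)
13^4 = (13^2)^2 ≡ 169^2 = 28561 ≡ 188 (mod 1669)
13^8 = (13^4)^2 ≡ 188^2 = 35344 ≡ 295 (mod 1669)
13^16 = (13^8)^2 ≡ 295^2 = 87025 ≡ 237 (mod 1669)
13^32 = (13^16)^2 ≡ 237^2 = 56169 ≡ 1092 (mod 1669)
13^57 = 13^32 · 13^16 · 13^8 · 13^1 ≡ 1092 · 237 · 295 · 13 ≡ 765 (mod 1669).
So B = 765. Node A then computes K = B^a mod n = 765^11 mod 1669.
765^1 ≡ 765 (mod 1669)
765^2 = (765^1)^2 ≡ 765^2 = 585225 ≡ 1075 (mod 1669)
765^4 = (765^2)^2 ≡ 1075^2 = 1155625 ≡ 677 (mod 1669)
765^8 = (765^4)^2 ≡ 677^2 = 458329 ≡ 1023 (mod 1669)
765^11 = 765^8 · 765^2 · 765^1 ≡ 1023 · 1075 · 765 ≡ 133 (mod 1669).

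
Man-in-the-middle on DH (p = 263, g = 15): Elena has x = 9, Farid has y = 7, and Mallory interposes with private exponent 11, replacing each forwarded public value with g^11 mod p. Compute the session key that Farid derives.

Farid receives Mallory's public value M = 15^11 mod 263 instead of the honest one.
15^1 ≡ 15 (mod 263)
15^2 = (15^1)^2 ≡ 15^2 = 225 ≡ 225 (mod 263)
15^4 = (15^2)^2 ≡ 225^2 = 50625 ≡ 129 (mod 263)
15^8 = (15^4)^2 ≡ 129^2 = 16641 ≡ 72 (mod 263)
15^11 = 15^8 · 15^2 · 15^1 ≡ 72 · 225 · 15 ≡ 251 (mod 263).
So M = 251. Farid computes K = M^7 mod 263.
251^1 ≡ 251 (mod 263)
251^2 = (251^1)^2 ≡ 251^2 = 63001 ≡ 144 (mod 263)
251^4 = (251^2)^2 ≡ 144^2 = 20736 ≡ 222 (mod 263)
251^7 = 251^4 · 251^2 · 251^1 ≡ 222 · 144 · 251 ≡ 101 (mod 263).

101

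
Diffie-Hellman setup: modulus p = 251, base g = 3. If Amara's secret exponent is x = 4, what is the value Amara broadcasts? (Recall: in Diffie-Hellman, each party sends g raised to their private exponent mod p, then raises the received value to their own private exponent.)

Public value = 3^4 mod 251.
3^1 ≡ 3 (mod 251)
3^2 = (3^1)^2 ≡ 3^2 = 9 ≡ 9 (mod 251)
3^4 = (3^2)^2 ≡ 9^2 = 81 ≡ 81 (mod 251)

81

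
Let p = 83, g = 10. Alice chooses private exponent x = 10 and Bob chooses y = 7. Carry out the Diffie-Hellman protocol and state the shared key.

Bob sends B = g^y mod p = 10^7 mod 83.
10^1 ≡ 10 (mod 83)
10^2 = (10^1)^2 ≡ 10^2 = 100 ≡ 17 (mod 83)
10^4 = (10^2)^2 ≡ 17^2 = 289 ≡ 40 (mod 83)
10^7 = 10^4 · 10^2 · 10^1 ≡ 40 · 17 · 10 ≡ 77 (mod 83).
So B = 77. Alice then computes K = B^x mod p = 77^10 mod 83.
77^1 ≡ 77 (mod 83)
77^2 = (77^1)^2 ≡ 77^2 = 5929 ≡ 36 (mod 83)
77^4 = (77^2)^2 ≡ 36^2 = 1296 ≡ 51 (mod 83)
77^8 = (77^4)^2 ≡ 51^2 = 2601 ≡ 28 (mod 83)
77^10 = 77^8 · 77^2 ≡ 28 · 36 ≡ 12 (mod 83).

12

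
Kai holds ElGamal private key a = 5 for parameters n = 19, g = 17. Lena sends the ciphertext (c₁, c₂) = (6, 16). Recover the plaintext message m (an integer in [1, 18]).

7

Shared mask s = c₁^a mod n = 6^5 mod 19.
6^1 ≡ 6 (mod 19)
6^2 = (6^1)^2 ≡ 6^2 = 36 ≡ 17 (mod 19)
6^4 = (6^2)^2 ≡ 17^2 = 289 ≡ 4 (mod 19)
6^5 = 6^4 · 6^1 ≡ 4 · 6 ≡ 5 (mod 19).
So s = 5; s⁻¹ ≡ 4 (mod 19).
m = c₂ · s⁻¹ mod 19 = 16 · 4 mod 19 = 7.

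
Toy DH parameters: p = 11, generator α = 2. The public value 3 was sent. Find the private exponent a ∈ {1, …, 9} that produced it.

Try successive powers of 2 modulo 11:
2^1 ≡ 2
2^2 ≡ 4
2^3 ≡ 8
2^4 ≡ 5
2^5 ≡ 10
2^6 ≡ 9
2^7 ≡ 7
2^8 ≡ 3
Found: a = 8.

8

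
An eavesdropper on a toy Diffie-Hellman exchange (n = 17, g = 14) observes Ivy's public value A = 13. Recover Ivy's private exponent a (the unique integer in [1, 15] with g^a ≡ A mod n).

Try successive powers of 14 modulo 17:
14^1 ≡ 14
14^2 ≡ 9
14^3 ≡ 7
14^4 ≡ 13
Found: a = 4.

4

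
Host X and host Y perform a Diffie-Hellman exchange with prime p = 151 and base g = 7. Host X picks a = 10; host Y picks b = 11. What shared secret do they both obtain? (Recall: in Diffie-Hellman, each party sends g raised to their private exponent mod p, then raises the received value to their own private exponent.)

85

Host Y sends B = g^b mod p = 7^11 mod 151.
7^1 ≡ 7 (mod 151)
7^2 = (7^1)^2 ≡ 7^2 = 49 ≡ 49 (mod 151)
7^4 = (7^2)^2 ≡ 49^2 = 2401 ≡ 136 (mod 151)
7^8 = (7^4)^2 ≡ 136^2 = 18496 ≡ 74 (mod 151)
7^11 = 7^8 · 7^2 · 7^1 ≡ 74 · 49 · 7 ≡ 14 (mod 151).
So B = 14. Host X then computes K = B^a mod p = 14^10 mod 151.
14^1 ≡ 14 (mod 151)
14^2 = (14^1)^2 ≡ 14^2 = 196 ≡ 45 (mod 151)
14^4 = (14^2)^2 ≡ 45^2 = 2025 ≡ 62 (mod 151)
14^8 = (14^4)^2 ≡ 62^2 = 3844 ≡ 69 (mod 151)
14^10 = 14^8 · 14^2 ≡ 69 · 45 ≡ 85 (mod 151).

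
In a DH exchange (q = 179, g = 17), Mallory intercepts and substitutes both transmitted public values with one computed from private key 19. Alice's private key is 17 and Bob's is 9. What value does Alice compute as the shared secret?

36

Alice receives Mallory's public value M = 17^19 mod 179 instead of the honest one.
17^1 ≡ 17 (mod 179)
17^2 = (17^1)^2 ≡ 17^2 = 289 ≡ 110 (mod 179)
17^4 = (17^2)^2 ≡ 110^2 = 12100 ≡ 107 (mod 179)
17^8 = (17^4)^2 ≡ 107^2 = 11449 ≡ 172 (mod 179)
17^16 = (17^8)^2 ≡ 172^2 = 29584 ≡ 49 (mod 179)
17^19 = 17^16 · 17^2 · 17^1 ≡ 49 · 110 · 17 ≡ 161 (mod 179).
So M = 161. Alice computes K = M^17 mod 179.
161^1 ≡ 161 (mod 179)
161^2 = (161^1)^2 ≡ 161^2 = 25921 ≡ 145 (mod 179)
161^4 = (161^2)^2 ≡ 145^2 = 21025 ≡ 82 (mod 179)
161^8 = (161^4)^2 ≡ 82^2 = 6724 ≡ 101 (mod 179)
161^16 = (161^8)^2 ≡ 101^2 = 10201 ≡ 177 (mod 179)
161^17 = 161^16 · 161^1 ≡ 177 · 161 ≡ 36 (mod 179).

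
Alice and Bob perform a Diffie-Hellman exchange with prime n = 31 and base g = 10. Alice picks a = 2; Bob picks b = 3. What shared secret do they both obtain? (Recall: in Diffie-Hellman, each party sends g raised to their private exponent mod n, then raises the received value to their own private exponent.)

Alice sends A = g^a mod n = 10^2 mod 31.
10^1 ≡ 10 (mod 31)
10^2 = (10^1)^2 ≡ 10^2 = 100 ≡ 7 (mod 31)
So A = 7. Bob then computes K = A^b mod n = 7^3 mod 31.
7^1 ≡ 7 (mod 31)
7^2 = (7^1)^2 ≡ 7^2 = 49 ≡ 18 (mod 31)
7^3 = 7^2 · 7^1 ≡ 18 · 7 ≡ 2 (mod 31).

2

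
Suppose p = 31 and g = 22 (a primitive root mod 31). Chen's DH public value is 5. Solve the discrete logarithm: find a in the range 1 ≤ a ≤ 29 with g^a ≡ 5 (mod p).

10

Try successive powers of 22 modulo 31:
22^1 ≡ 22
22^2 ≡ 19
22^3 ≡ 15
22^4 ≡ 20
22^5 ≡ 6
22^6 ≡ 8
22^7 ≡ 21
22^8 ≡ 28
22^9 ≡ 27
22^10 ≡ 5
Found: a = 10.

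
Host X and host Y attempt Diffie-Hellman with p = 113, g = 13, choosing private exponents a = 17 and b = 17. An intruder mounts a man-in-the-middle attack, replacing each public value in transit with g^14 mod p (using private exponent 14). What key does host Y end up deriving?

15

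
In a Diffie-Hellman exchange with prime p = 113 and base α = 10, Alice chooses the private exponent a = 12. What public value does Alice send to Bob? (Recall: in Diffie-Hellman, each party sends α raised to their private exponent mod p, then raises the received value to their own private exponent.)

Public value = 10^12 mod 113.
10^1 ≡ 10 (mod 113)
10^2 = (10^1)^2 ≡ 10^2 = 100 ≡ 100 (mod 113)
10^4 = (10^2)^2 ≡ 100^2 = 10000 ≡ 56 (mod 113)
10^8 = (10^4)^2 ≡ 56^2 = 3136 ≡ 85 (mod 113)
10^12 = 10^8 · 10^4 ≡ 85 · 56 ≡ 14 (mod 113).

14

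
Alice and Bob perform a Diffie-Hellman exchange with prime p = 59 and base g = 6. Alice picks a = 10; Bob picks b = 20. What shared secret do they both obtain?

3

Alice sends A = g^a mod p = 6^10 mod 59.
6^1 ≡ 6 (mod 59)
6^2 = (6^1)^2 ≡ 6^2 = 36 ≡ 36 (mod 59)
6^4 = (6^2)^2 ≡ 36^2 = 1296 ≡ 57 (mod 59)
6^8 = (6^4)^2 ≡ 57^2 = 3249 ≡ 4 (mod 59)
6^10 = 6^8 · 6^2 ≡ 4 · 36 ≡ 26 (mod 59).
So A = 26. Bob then computes K = A^b mod p = 26^20 mod 59.
26^1 ≡ 26 (mod 59)
26^2 = (26^1)^2 ≡ 26^2 = 676 ≡ 27 (mod 59)
26^4 = (26^2)^2 ≡ 27^2 = 729 ≡ 21 (mod 59)
26^8 = (26^4)^2 ≡ 21^2 = 441 ≡ 28 (mod 59)
26^16 = (26^8)^2 ≡ 28^2 = 784 ≡ 17 (mod 59)
26^20 = 26^16 · 26^4 ≡ 17 · 21 ≡ 3 (mod 59).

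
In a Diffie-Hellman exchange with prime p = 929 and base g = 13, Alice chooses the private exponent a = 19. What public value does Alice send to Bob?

63

Public value = 13^19 mod 929.
13^1 ≡ 13 (mod 929)
13^2 = (13^1)^2 ≡ 13^2 = 169 ≡ 169 (mod 929)
13^4 = (13^2)^2 ≡ 169^2 = 28561 ≡ 691 (mod 929)
13^8 = (13^4)^2 ≡ 691^2 = 477481 ≡ 904 (mod 929)
13^16 = (13^8)^2 ≡ 904^2 = 817216 ≡ 625 (mod 929)
13^19 = 13^16 · 13^2 · 13^1 ≡ 625 · 169 · 13 ≡ 63 (mod 929).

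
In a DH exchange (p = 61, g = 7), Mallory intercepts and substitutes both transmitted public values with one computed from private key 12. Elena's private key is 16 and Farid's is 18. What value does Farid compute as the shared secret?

Farid receives Mallory's public value M = 7^12 mod 61 instead of the honest one.
7^1 ≡ 7 (mod 61)
7^2 = (7^1)^2 ≡ 7^2 = 49 ≡ 49 (mod 61)
7^4 = (7^2)^2 ≡ 49^2 = 2401 ≡ 22 (mod 61)
7^8 = (7^4)^2 ≡ 22^2 = 484 ≡ 57 (mod 61)
7^12 = 7^8 · 7^4 ≡ 57 · 22 ≡ 34 (mod 61).
So M = 34. Farid computes K = M^18 mod 61.
34^1 ≡ 34 (mod 61)
34^2 = (34^1)^2 ≡ 34^2 = 1156 ≡ 58 (mod 61)
34^4 = (34^2)^2 ≡ 58^2 = 3364 ≡ 9 (mod 61)
34^8 = (34^4)^2 ≡ 9^2 = 81 ≡ 20 (mod 61)
34^16 = (34^8)^2 ≡ 20^2 = 400 ≡ 34 (mod 61)
34^18 = 34^16 · 34^2 ≡ 34 · 58 ≡ 20 (mod 61).

20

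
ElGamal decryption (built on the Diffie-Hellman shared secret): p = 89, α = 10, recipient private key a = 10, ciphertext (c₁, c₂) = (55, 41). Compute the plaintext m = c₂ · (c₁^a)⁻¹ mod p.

48

Shared mask s = c₁^a mod p = 55^10 mod 89.
55^1 ≡ 55 (mod 89)
55^2 = (55^1)^2 ≡ 55^2 = 3025 ≡ 88 (mod 89)
55^4 = (55^2)^2 ≡ 88^2 = 7744 ≡ 1 (mod 89)
55^8 = (55^4)^2 ≡ 1^2 = 1 ≡ 1 (mod 89)
55^10 = 55^8 · 55^2 ≡ 1 · 88 ≡ 88 (mod 89).
So s = 88; s⁻¹ ≡ 88 (mod 89).
m = c₂ · s⁻¹ mod 89 = 41 · 88 mod 89 = 48.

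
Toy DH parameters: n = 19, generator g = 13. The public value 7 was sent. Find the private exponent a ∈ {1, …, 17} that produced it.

12

Try successive powers of 13 modulo 19:
13^1 ≡ 13
13^2 ≡ 17
13^3 ≡ 12
13^4 ≡ 4
13^5 ≡ 14
13^6 ≡ 11
13^7 ≡ 10
13^8 ≡ 16
13^9 ≡ 18
13^10 ≡ 6
13^11 ≡ 2
13^12 ≡ 7
Found: a = 12.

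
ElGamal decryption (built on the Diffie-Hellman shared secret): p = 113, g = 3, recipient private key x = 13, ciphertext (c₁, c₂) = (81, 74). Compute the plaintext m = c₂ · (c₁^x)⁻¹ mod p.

108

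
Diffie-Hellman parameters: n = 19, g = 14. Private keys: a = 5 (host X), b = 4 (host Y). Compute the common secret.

Host Y sends B = g^b mod n = 14^4 mod 19.
14^1 ≡ 14 (mod 19)
14^2 = (14^1)^2 ≡ 14^2 = 196 ≡ 6 (mod 19)
14^4 = (14^2)^2 ≡ 6^2 = 36 ≡ 17 (mod 19)
So B = 17. Host X then computes K = B^a mod n = 17^5 mod 19.
17^1 ≡ 17 (mod 19)
17^2 = (17^1)^2 ≡ 17^2 = 289 ≡ 4 (mod 19)
17^4 = (17^2)^2 ≡ 4^2 = 16 ≡ 16 (mod 19)
17^5 = 17^4 · 17^1 ≡ 16 · 17 ≡ 6 (mod 19).

6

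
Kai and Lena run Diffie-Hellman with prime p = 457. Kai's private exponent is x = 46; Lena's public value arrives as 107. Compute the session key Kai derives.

Shared key K = 107^46 mod 457.
107^1 ≡ 107 (mod 457)
107^2 = (107^1)^2 ≡ 107^2 = 11449 ≡ 24 (mod 457)
107^4 = (107^2)^2 ≡ 24^2 = 576 ≡ 119 (mod 457)
107^8 = (107^4)^2 ≡ 119^2 = 14161 ≡ 451 (mod 457)
107^16 = (107^8)^2 ≡ 451^2 = 203401 ≡ 36 (mod 457)
107^32 = (107^16)^2 ≡ 36^2 = 1296 ≡ 382 (mod 457)
107^46 = 107^32 · 107^8 · 107^4 · 107^2 ≡ 382 · 451 · 119 · 24 ≡ 116 (mod 457).

116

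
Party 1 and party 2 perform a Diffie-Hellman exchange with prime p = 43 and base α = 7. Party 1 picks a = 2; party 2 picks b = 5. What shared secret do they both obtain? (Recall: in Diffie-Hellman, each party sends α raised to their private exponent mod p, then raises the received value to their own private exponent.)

36

Party 1 sends A = α^a mod p = 7^2 mod 43.
7^1 ≡ 7 (mod 43)
7^2 = (7^1)^2 ≡ 7^2 = 49 ≡ 6 (mod 43)
So A = 6. Party 2 then computes K = A^b mod p = 6^5 mod 43.
6^1 ≡ 6 (mod 43)
6^2 = (6^1)^2 ≡ 6^2 = 36 ≡ 36 (mod 43)
6^4 = (6^2)^2 ≡ 36^2 = 1296 ≡ 6 (mod 43)
6^5 = 6^4 · 6^1 ≡ 6 · 6 ≡ 36 (mod 43).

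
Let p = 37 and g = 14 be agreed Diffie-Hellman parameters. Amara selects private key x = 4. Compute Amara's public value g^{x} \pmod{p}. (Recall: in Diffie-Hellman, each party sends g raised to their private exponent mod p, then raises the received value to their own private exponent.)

10

Public value = 14^{4} \pmod{37}.
14^1 ≡ 14 (mod 37)
14^2 = (14^1)^2 ≡ 14^2 = 196 ≡ 11 (mod 37)
14^4 = (14^2)^2 ≡ 11^2 = 121 ≡ 10 (mod 37)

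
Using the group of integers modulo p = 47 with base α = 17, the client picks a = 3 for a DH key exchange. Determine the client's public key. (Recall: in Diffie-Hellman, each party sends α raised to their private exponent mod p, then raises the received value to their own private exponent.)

25

Public value = 17^3 (mod 47).
17^1 ≡ 17 (mod 47)
17^2 = (17^1)^2 ≡ 17^2 = 289 ≡ 7 (mod 47)
17^3 = 17^2 · 17^1 ≡ 7 · 17 ≡ 25 (mod 47).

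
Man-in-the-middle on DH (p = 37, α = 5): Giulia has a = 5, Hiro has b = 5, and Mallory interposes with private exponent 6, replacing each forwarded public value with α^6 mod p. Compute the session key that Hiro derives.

27

Hiro receives Mallory's public value M = 5^6 mod 37 instead of the honest one.
5^1 ≡ 5 (mod 37)
5^2 = (5^1)^2 ≡ 5^2 = 25 ≡ 25 (mod 37)
5^4 = (5^2)^2 ≡ 25^2 = 625 ≡ 33 (mod 37)
5^6 = 5^4 · 5^2 ≡ 33 · 25 ≡ 11 (mod 37).
So M = 11. Hiro computes K = M^5 mod 37.
11^1 ≡ 11 (mod 37)
11^2 = (11^1)^2 ≡ 11^2 = 121 ≡ 10 (mod 37)
11^4 = (11^2)^2 ≡ 10^2 = 100 ≡ 26 (mod 37)
11^5 = 11^4 · 11^1 ≡ 26 · 11 ≡ 27 (mod 37).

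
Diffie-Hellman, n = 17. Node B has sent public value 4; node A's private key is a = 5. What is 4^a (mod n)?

4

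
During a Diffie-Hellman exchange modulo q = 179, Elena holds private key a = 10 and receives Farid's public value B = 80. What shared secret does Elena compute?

56

Shared key K = 80^10 mod 179.
80^1 ≡ 80 (mod 179)
80^2 = (80^1)^2 ≡ 80^2 = 6400 ≡ 135 (mod 179)
80^4 = (80^2)^2 ≡ 135^2 = 18225 ≡ 146 (mod 179)
80^8 = (80^4)^2 ≡ 146^2 = 21316 ≡ 15 (mod 179)
80^10 = 80^8 · 80^2 ≡ 15 · 135 ≡ 56 (mod 179).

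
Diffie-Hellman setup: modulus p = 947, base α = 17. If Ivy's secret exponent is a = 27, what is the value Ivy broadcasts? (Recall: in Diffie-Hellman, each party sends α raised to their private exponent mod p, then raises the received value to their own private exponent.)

Public value = 17^{27} \pmod{947}.
17^1 ≡ 17 (mod 947)
17^2 = (17^1)^2 ≡ 17^2 = 289 ≡ 289 (mod 947)
17^4 = (17^2)^2 ≡ 289^2 = 83521 ≡ 185 (mod 947)
17^8 = (17^4)^2 ≡ 185^2 = 34225 ≡ 133 (mod 947)
17^16 = (17^8)^2 ≡ 133^2 = 17689 ≡ 643 (mod 947)
17^27 = 17^16 · 17^8 · 17^2 · 17^1 ≡ 643 · 133 · 289 · 17 ≡ 304 (mod 947).

304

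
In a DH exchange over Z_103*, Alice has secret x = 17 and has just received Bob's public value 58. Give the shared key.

Shared key K = 58^17 mod 103.
58^1 ≡ 58 (mod 103)
58^2 = (58^1)^2 ≡ 58^2 = 3364 ≡ 68 (mod 103)
58^4 = (58^2)^2 ≡ 68^2 = 4624 ≡ 92 (mod 103)
58^8 = (58^4)^2 ≡ 92^2 = 8464 ≡ 18 (mod 103)
58^16 = (58^8)^2 ≡ 18^2 = 324 ≡ 15 (mod 103)
58^17 = 58^16 · 58^1 ≡ 15 · 58 ≡ 46 (mod 103).

46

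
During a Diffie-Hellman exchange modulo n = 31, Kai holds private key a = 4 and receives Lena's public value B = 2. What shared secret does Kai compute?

16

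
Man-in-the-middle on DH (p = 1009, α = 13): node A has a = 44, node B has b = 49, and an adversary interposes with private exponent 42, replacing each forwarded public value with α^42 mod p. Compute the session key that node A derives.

Node A receives an adversary's public value M = 13^42 mod 1009 instead of the honest one.
13^1 ≡ 13 (mod 1009)
13^2 = (13^1)^2 ≡ 13^2 = 169 ≡ 169 (mod 1009)
13^4 = (13^2)^2 ≡ 169^2 = 28561 ≡ 309 (mod 1009)
13^8 = (13^4)^2 ≡ 309^2 = 95481 ≡ 635 (mod 1009)
13^16 = (13^8)^2 ≡ 635^2 = 403225 ≡ 634 (mod 1009)
13^32 = (13^16)^2 ≡ 634^2 = 401956 ≡ 374 (mod 1009)
13^42 = 13^32 · 13^8 · 13^2 ≡ 374 · 635 · 169 ≡ 817 (mod 1009).
So M = 817. Node A computes K = M^44 mod 1009.
817^1 ≡ 817 (mod 1009)
817^2 = (817^1)^2 ≡ 817^2 = 667489 ≡ 540 (mod 1009)
817^4 = (817^2)^2 ≡ 540^2 = 291600 ≡ 1008 (mod 1009)
817^8 = (817^4)^2 ≡ 1008^2 = 1016064 ≡ 1 (mod 1009)
817^16 = (817^8)^2 ≡ 1^2 = 1 ≡ 1 (mod 1009)
817^32 = (817^16)^2 ≡ 1^2 = 1 ≡ 1 (mod 1009)
817^44 = 817^32 · 817^8 · 817^4 ≡ 1 · 1 · 1008 ≡ 1008 (mod 1009).

1008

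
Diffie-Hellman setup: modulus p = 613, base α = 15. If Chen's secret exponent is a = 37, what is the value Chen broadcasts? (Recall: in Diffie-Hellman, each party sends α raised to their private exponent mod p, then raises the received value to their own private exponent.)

113

Public value = 15^37 mod 613.
15^1 ≡ 15 (mod 613)
15^2 = (15^1)^2 ≡ 15^2 = 225 ≡ 225 (mod 613)
15^4 = (15^2)^2 ≡ 225^2 = 50625 ≡ 359 (mod 613)
15^8 = (15^4)^2 ≡ 359^2 = 128881 ≡ 151 (mod 613)
15^16 = (15^8)^2 ≡ 151^2 = 22801 ≡ 120 (mod 613)
15^32 = (15^16)^2 ≡ 120^2 = 14400 ≡ 301 (mod 613)
15^37 = 15^32 · 15^4 · 15^1 ≡ 301 · 359 · 15 ≡ 113 (mod 613).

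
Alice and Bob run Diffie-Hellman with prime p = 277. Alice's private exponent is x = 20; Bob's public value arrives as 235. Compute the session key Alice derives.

52

Shared key K = 235^20 mod 277.
235^1 ≡ 235 (mod 277)
235^2 = (235^1)^2 ≡ 235^2 = 55225 ≡ 102 (mod 277)
235^4 = (235^2)^2 ≡ 102^2 = 10404 ≡ 155 (mod 277)
235^8 = (235^4)^2 ≡ 155^2 = 24025 ≡ 203 (mod 277)
235^16 = (235^8)^2 ≡ 203^2 = 41209 ≡ 213 (mod 277)
235^20 = 235^16 · 235^4 ≡ 213 · 155 ≡ 52 (mod 277).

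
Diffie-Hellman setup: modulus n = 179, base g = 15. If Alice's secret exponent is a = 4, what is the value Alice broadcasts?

147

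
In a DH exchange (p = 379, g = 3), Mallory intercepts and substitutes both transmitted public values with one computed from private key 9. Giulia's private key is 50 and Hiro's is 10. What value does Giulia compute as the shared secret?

216

Giulia receives Mallory's public value M = 3^9 mod 379 instead of the honest one.
3^1 ≡ 3 (mod 379)
3^2 = (3^1)^2 ≡ 3^2 = 9 ≡ 9 (mod 379)
3^4 = (3^2)^2 ≡ 9^2 = 81 ≡ 81 (mod 379)
3^8 = (3^4)^2 ≡ 81^2 = 6561 ≡ 118 (mod 379)
3^9 = 3^8 · 3^1 ≡ 118 · 3 ≡ 354 (mod 379).
So M = 354. Giulia computes K = M^50 mod 379.
354^1 ≡ 354 (mod 379)
354^2 = (354^1)^2 ≡ 354^2 = 125316 ≡ 246 (mod 379)
354^4 = (354^2)^2 ≡ 246^2 = 60516 ≡ 255 (mod 379)
354^8 = (354^4)^2 ≡ 255^2 = 65025 ≡ 216 (mod 379)
354^16 = (354^8)^2 ≡ 216^2 = 46656 ≡ 39 (mod 379)
354^32 = (354^16)^2 ≡ 39^2 = 1521 ≡ 5 (mod 379)
354^50 = 354^32 · 354^16 · 354^2 ≡ 5 · 39 · 246 ≡ 216 (mod 379).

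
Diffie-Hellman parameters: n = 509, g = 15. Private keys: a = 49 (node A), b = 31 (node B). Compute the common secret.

48

Node A sends A = g^a mod n = 15^49 mod 509.
15^1 ≡ 15 (mod 509)
15^2 = (15^1)^2 ≡ 15^2 = 225 ≡ 225 (mod 509)
15^4 = (15^2)^2 ≡ 225^2 = 50625 ≡ 234 (mod 509)
15^8 = (15^4)^2 ≡ 234^2 = 54756 ≡ 293 (mod 509)
15^16 = (15^8)^2 ≡ 293^2 = 85849 ≡ 337 (mod 509)
15^32 = (15^16)^2 ≡ 337^2 = 113569 ≡ 62 (mod 509)
15^49 = 15^32 · 15^16 · 15^1 ≡ 62 · 337 · 15 ≡ 375 (mod 509).
So A = 375. Node B then computes K = A^b mod n = 375^31 mod 509.
375^1 ≡ 375 (mod 509)
375^2 = (375^1)^2 ≡ 375^2 = 140625 ≡ 141 (mod 509)
375^4 = (375^2)^2 ≡ 141^2 = 19881 ≡ 30 (mod 509)
375^8 = (375^4)^2 ≡ 30^2 = 900 ≡ 391 (mod 509)
375^16 = (375^8)^2 ≡ 391^2 = 152881 ≡ 181 (mod 509)
375^31 = 375^16 · 375^8 · 375^4 · 375^2 · 375^1 ≡ 181 · 391 · 30 · 141 · 375 ≡ 48 (mod 509).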